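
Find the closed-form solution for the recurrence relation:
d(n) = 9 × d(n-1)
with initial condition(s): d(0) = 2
Recurrence: d(n) = 9 × d(n-1), initial: d(0) = 2.
Each term is 9 times the previous, so this is geometric with ratio 9. After n steps: d(n) = d(0)·9ⁿ = 2·9ⁿ.

d(n) = 2·9ⁿ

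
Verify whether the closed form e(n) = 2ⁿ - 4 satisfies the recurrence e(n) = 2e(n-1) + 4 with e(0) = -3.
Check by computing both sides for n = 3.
From the recurrence with e(0) = -3:
  e(0) = -3, e(1) = -2, e(2) = 0, e(3) = 4
  so the recurrence gives e(3) = 4.
From the proposed closed form e(n) = 2ⁿ - 4:
  e(3) = 4.
Both sides give 4 at n = 3, and the initial condition(s) match, so the closed form is consistent.

Yes, the closed form is correct.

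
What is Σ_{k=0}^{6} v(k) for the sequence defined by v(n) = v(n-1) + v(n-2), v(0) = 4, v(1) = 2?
Computing the sequence terms: 4, 2, 6, 8, 14, 22, 36
Adding these values together:

92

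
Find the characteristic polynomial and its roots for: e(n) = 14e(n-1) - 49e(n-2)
Substitute e(n) = rⁿ and divide through by rⁿ⁻²: r² - 14r + 49 = 0
Factor: (r - 7)² = 0, so r = 7 (double root).
General solution: e(n) = (A + Bn)·7ⁿ

Characteristic: r² - 14r + 49 = 0, Roots: r = 7 (double root)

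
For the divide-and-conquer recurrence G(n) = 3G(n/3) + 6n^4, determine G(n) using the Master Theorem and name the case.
Master Theorem template: G(n) = a·G(n/b) + f(n).
Here: a=3, b=3, f(n)=6n^4
Compute log_b(a) = log_3(3) = 1.
f(n) = 6n^4 = Ω(n^(1+ε)) with ε = 3, and the regularity condition holds (a·f(n/b) = (a/b^4)·f(n) with a/b^4 = 3^-3 < 1). Case 3: G(n) = Θ(f(n)) = Θ(n^4).

Case 3: G(n) = Θ(n^4)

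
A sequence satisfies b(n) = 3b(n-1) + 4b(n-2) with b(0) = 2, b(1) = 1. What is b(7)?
Computing the sequence terms:
2, 1, 11, 37, 155, 613, 2459, 9829

9829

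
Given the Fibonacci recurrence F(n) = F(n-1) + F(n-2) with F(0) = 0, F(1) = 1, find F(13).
Computing the sequence terms:
0, 1, 1, 2, 3, 5, 8, 13, 21, 34, 55, 89, 144, 233

233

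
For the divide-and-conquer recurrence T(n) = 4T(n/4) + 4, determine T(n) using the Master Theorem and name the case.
Master Theorem template: T(n) = a·T(n/b) + f(n).
Here: a=4, b=4, f(n)=4
Compute log_b(a) = log_4(4) = 1.
f(n) = 4 = O(n^(1-ε)) with ε = 1. Case 1: T(n) = Θ(n^log_b(a)) = Θ(n).

Case 1: T(n) = Θ(n)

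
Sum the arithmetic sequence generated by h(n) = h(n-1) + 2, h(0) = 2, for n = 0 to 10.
Computing the sequence terms: 2, 4, 6, 8, 10, 12, 14, 16, 18, 20, 22
Adding these values together:

132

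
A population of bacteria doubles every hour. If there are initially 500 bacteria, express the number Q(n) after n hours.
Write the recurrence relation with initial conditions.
Each hour multiplies the count by 2, so the count after n hours depends only on the count after n-1 hours: Q(n) = 2 × Q(n-1). The starting count gives Q(0) = 500.
Unrolling n times gives the closed form Q(n) = 500 × 2ⁿ.

Q(n) = 2 × Q(n-1), Q(0) = 500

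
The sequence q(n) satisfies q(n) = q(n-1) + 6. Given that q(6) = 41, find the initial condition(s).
q(6) = q(0) + 6·6, so q(0) = 41 - 36 = 5.

q(0) = 5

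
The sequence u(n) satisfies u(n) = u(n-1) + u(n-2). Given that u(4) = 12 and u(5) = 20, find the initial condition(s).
Work backwards using u(k) = u(k+2) - u(k+1):
u(3) = u(5) - u(4) = 20 - 12 = 8
u(2) = u(4) - u(3) = 12 - 8 = 4
u(1) = u(3) - u(2) = 8 - 4 = 4
u(0) = u(2) - u(1) = 4 - 4 = 0

u(0) = 0, u(1) = 4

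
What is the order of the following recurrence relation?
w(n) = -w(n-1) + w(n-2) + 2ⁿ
The order is the largest lag k for which w(n-k) appears. Here the deepest term is w(n-2) (the 2ⁿ term is non-homogeneous and does not affect the order), so the order is 2.

Order 2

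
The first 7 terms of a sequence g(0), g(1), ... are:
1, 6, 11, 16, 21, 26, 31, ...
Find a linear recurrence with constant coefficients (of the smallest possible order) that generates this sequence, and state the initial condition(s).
Look for the lowest-order linear relation among consecutive terms.
Observation: consecutive differences are constant (= 5).
Check at n=2: 1·6 + 5 = 11. ✓

g(n) = g(n-1) + 5, g(0) = 1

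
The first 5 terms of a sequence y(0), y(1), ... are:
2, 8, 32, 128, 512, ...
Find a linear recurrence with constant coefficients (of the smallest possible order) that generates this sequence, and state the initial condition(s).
Look for the lowest-order linear relation among consecutive terms.
Observation: each term is 4× the previous.
Check at n=2: 4·8 = 32. ✓

y(n) = 4 × y(n-1), y(0) = 2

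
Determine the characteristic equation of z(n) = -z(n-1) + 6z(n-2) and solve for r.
Substitute z(n) = rⁿ and divide through by rⁿ⁻²: r² + r - 6 = 0
Factor: (r + 3)(r - 2) = 0, so r = -3, 2.
General solution: z(n) = A·(-3)ⁿ + B·2ⁿ

Characteristic: r² + r - 6 = 0, Roots: r = -3, 2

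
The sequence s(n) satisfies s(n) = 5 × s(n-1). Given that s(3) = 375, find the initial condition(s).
In general s(n) = 5ⁿ · s(0). At n = 3: s(0) = s(3) / 5^3 = 375 / 125 = 3.

s(0) = 3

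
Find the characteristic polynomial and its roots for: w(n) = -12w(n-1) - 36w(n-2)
Substitute w(n) = rⁿ and divide through by rⁿ⁻²: r² + 12r + 36 = 0
Factor: (r + 6)² = 0, so r = -6 (double root).
General solution: w(n) = (A + Bn)·(-6)ⁿ

Characteristic: r² + 12r + 36 = 0, Roots: r = -6 (double root)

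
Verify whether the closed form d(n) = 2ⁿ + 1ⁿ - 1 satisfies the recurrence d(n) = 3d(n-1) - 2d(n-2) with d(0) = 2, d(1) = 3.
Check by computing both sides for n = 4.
From the recurrence with d(0) = 2, d(1) = 3:
  d(0) = 2, d(1) = 3, d(2) = 5, d(3) = 9, d(4) = 17
  so the recurrence gives d(4) = 17.
From the proposed closed form d(n) = 2ⁿ + 1ⁿ - 1:
  d(4) = 16.
The recurrence gives 17 but the closed form gives 16, so the closed form does not satisfy the recurrence.

No, the closed form is incorrect.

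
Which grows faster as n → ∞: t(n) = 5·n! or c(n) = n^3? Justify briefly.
Comparing growth rates:
Growth-rate hierarchy: log n ≺ any polynomial ≺ any exponential cⁿ (c>1) ≺ n! ≺ nⁿ.
factorial dominates polynomial degree 3 asymptotically.

t(n) grows faster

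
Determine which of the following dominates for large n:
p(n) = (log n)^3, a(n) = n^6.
Comparing growth rates:
Growth-rate hierarchy: log n ≺ any polynomial ≺ any exponential cⁿ (c>1) ≺ n! ≺ nⁿ.
polynomial degree 6 dominates polylogarithmic (log n)^3 asymptotically.

a(n) grows faster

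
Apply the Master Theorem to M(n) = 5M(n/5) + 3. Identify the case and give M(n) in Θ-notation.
Master Theorem template: M(n) = a·M(n/b) + f(n).
Here: a=5, b=5, f(n)=3
Compute log_b(a) = log_5(5) = 1.
f(n) = 3 = O(n^(1-ε)) with ε = 1. Case 1: M(n) = Θ(n^log_b(a)) = Θ(n).

Case 1: M(n) = Θ(n)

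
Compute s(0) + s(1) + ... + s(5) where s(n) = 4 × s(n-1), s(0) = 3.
Computing the sequence terms: 3, 12, 48, 192, 768, 3072
Adding these values together:

4095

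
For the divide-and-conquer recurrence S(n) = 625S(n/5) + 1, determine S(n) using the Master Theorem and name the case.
Master Theorem template: S(n) = a·S(n/b) + f(n).
Here: a=625, b=5, f(n)=1
Compute log_b(a) = log_5(625) = 4.
f(n) = 1 = O(n^(4-ε)) with ε = 4. Case 1: S(n) = Θ(n^log_b(a)) = Θ(n^4).

Case 1: S(n) = Θ(n^4)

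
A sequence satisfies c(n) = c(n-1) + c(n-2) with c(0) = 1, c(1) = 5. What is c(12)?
Computing the sequence terms:
1, 5, 6, 11, 17, 28, 45, 73, 118, 191, 309, 500, 809

809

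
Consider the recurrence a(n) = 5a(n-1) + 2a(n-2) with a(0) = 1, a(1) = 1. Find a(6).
Computing the sequence terms:
1, 1, 7, 37, 199, 1069, 5743

5743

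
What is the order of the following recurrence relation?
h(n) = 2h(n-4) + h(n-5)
The order is the largest lag k for which h(n-k) appears. Here the deepest term is h(n-5), so the order is 5.

Order 5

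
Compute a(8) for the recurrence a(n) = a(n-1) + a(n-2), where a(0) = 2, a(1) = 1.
Computing the sequence terms:
2, 1, 3, 4, 7, 11, 18, 29, 47

47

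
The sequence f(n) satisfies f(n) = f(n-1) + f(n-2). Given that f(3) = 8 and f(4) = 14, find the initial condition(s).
Work backwards using f(k) = f(k+2) - f(k+1):
f(2) = f(4) - f(3) = 14 - 8 = 6
f(1) = f(3) - f(2) = 8 - 6 = 2
f(0) = f(2) - f(1) = 6 - 2 = 4

f(0) = 4, f(1) = 2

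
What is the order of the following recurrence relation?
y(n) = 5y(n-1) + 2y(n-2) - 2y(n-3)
The order is the largest lag k for which y(n-k) appears. Here the deepest term is y(n-3), so the order is 3.

Order 3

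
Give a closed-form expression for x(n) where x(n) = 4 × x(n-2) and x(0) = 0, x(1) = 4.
Recurrence: x(n) = 4 × x(n-2), initial: x(0) = 0, x(1) = 4.
Characteristic equation: r² - 4 = 0, which factors as (r - 2)(r + 2) = 0, so r = 2, -2. General solution x(n) = A·2ⁿ + B·(-2)ⁿ. From x(0) = 0: A + B = 0. From x(1) = 4: 2A - 2B = 4. Solving gives A = 1, B = -1.

x(n) = 2ⁿ - (-2)ⁿ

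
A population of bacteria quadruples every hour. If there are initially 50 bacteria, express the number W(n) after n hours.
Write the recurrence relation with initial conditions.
Each hour multiplies the count by 4, so the count after n hours depends only on the count after n-1 hours: W(n) = 4 × W(n-1). The starting count gives W(0) = 50.
Unrolling n times gives the closed form W(n) = 50 × 4ⁿ.

W(n) = 4 × W(n-1), W(0) = 50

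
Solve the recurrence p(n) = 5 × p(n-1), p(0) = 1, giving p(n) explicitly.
Recurrence: p(n) = 5 × p(n-1), initial: p(0) = 1.
Each term is 5 times the previous, so this is geometric with ratio 5. After n steps: p(n) = p(0)·5ⁿ = 5ⁿ.

p(n) = 5ⁿ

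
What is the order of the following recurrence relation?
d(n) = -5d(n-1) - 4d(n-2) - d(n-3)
The order is the largest lag k for which d(n-k) appears. Here the deepest term is d(n-3), so the order is 3.

Order 3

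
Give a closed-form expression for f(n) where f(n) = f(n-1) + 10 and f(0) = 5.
Recurrence: f(n) = f(n-1) + 10, initial: f(0) = 5.
Each step adds 10, so f(n) = f(0) + 10n = 10n + 5.

f(n) = 10n + 5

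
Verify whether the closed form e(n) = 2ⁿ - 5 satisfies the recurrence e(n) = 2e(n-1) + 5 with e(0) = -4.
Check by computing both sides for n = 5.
From the recurrence with e(0) = -4:
  e(0) = -4, e(1) = -3, e(2) = -1, e(3) = 3, e(4) = 11, e(5) = 27
  so the recurrence gives e(5) = 27.
From the proposed closed form e(n) = 2ⁿ - 5:
  e(5) = 27.
Both sides give 27 at n = 5, and the initial condition(s) match, so the closed form is consistent.

Yes, the closed form is correct.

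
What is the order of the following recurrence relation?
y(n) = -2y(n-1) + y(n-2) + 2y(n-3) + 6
The order is the largest lag k for which y(n-k) appears. Here the deepest term is y(n-3) (the 6 term is non-homogeneous and does not affect the order), so the order is 3.

Order 3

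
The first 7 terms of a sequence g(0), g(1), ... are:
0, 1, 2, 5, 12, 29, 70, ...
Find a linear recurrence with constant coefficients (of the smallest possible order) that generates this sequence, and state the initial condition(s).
Look for the lowest-order linear relation among consecutive terms.
Observation: g(n) - 2·g(n-1) - (1)·g(n-2) = 0 holds for the shown terms, and no order-1 relation g(n) = α·g(n-1) + β fits.
Check at n=3: 2·2 + (1)·1 = 5. ✓

g(n) = 2g(n-1) + g(n-2), g(0) = 0, g(1) = 1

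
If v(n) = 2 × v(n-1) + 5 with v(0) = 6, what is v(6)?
Computing step by step:
v(0) = 6
v(1) = 2 × 6 + 5 = 17
v(2) = 2 × 17 + 5 = 39
v(3) = 2 × 39 + 5 = 83
v(4) = 2 × 83 + 5 = 171
v(5) = 2 × 171 + 5 = 347
v(6) = 2 × 347 + 5 = 699

699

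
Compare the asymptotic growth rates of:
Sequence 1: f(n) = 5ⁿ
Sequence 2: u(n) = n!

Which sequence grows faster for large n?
Comparing growth rates:
Growth-rate hierarchy: log n ≺ any polynomial ≺ any exponential cⁿ (c>1) ≺ n! ≺ nⁿ.
factorial dominates exponential base 5 asymptotically.

u(n) grows faster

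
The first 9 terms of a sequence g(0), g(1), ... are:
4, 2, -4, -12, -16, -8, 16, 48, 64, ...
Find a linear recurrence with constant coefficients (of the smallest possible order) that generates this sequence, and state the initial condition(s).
Look for the lowest-order linear relation among consecutive terms.
Observation: g(n) - 2·g(n-1) - (-2)·g(n-2) = 0 holds for the shown terms, and no order-1 relation g(n) = α·g(n-1) + β fits.
Check at n=3: 2·-4 + (-2)·2 = -12. ✓

g(n) = 2g(n-1) - 2g(n-2), g(0) = 4, g(1) = 2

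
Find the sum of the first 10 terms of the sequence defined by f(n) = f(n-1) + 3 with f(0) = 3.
Computing the sequence terms: 3, 6, 9, 12, 15, 18, 21, 24, 27, 30
Adding these values together:

165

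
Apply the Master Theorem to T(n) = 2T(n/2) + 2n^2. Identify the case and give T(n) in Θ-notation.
Master Theorem template: T(n) = a·T(n/b) + f(n).
Here: a=2, b=2, f(n)=2n^2
Compute log_b(a) = log_2(2) = 1.
f(n) = 2n^2 = Ω(n^(1+ε)) with ε = 1, and the regularity condition holds (a·f(n/b) = (a/b^2)·f(n) with a/b^2 = 2^-1 < 1). Case 3: T(n) = Θ(f(n)) = Θ(n^2).

Case 3: T(n) = Θ(n^2)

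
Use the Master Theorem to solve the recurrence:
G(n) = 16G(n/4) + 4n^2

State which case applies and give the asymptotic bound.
Master Theorem template: G(n) = a·G(n/b) + f(n).
Here: a=16, b=4, f(n)=4n^2
Compute log_b(a) = log_4(16) = 2.
f(n) = 4n^2 = Θ(n^2). Case 2: G(n) = Θ(n^2 log n).

Case 2: G(n) = Θ(n^2 log n)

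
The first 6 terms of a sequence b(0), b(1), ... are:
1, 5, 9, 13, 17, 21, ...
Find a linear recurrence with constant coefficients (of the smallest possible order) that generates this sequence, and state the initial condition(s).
Look for the lowest-order linear relation among consecutive terms.
Observation: consecutive differences are constant (= 4).
Check at n=2: 1·5 + 4 = 9. ✓

b(n) = b(n-1) + 4, b(0) = 1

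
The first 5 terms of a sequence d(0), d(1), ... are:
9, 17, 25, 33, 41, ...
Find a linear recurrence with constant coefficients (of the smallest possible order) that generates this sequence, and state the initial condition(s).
Look for the lowest-order linear relation among consecutive terms.
Observation: consecutive differences are constant (= 8).
Check at n=2: 1·17 + 8 = 25. ✓

d(n) = d(n-1) + 8, d(0) = 9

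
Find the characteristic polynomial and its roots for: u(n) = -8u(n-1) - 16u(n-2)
Substitute u(n) = rⁿ and divide through by rⁿ⁻²: r² + 8r + 16 = 0
Factor: (r + 4)² = 0, so r = -4 (double root).
General solution: u(n) = (A + Bn)·(-4)ⁿ

Characteristic: r² + 8r + 16 = 0, Roots: r = -4 (double root)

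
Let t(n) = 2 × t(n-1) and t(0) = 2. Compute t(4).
Computing step by step:
t(0) = 2
t(1) = 2 × 2 = 4
t(2) = 2 × 4 = 8
t(3) = 2 × 8 = 16
t(4) = 2 × 16 = 32

32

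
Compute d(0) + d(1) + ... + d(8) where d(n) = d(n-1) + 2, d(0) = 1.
Computing the sequence terms: 1, 3, 5, 7, 9, 11, 13, 15, 17
Adding these values together:

81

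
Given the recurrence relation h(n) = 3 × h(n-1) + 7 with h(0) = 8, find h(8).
Computing step by step:
h(0) = 8
h(1) = 3 × 8 + 7 = 31
h(2) = 3 × 31 + 7 = 100
h(3) = 3 × 100 + 7 = 307
h(4) = 3 × 307 + 7 = 928
h(5) = 3 × 928 + 7 = 2791
h(6) = 3 × 2791 + 7 = 8380
h(7) = 3 × 8380 + 7 = 25147
h(8) = 3 × 25147 + 7 = 75448

75448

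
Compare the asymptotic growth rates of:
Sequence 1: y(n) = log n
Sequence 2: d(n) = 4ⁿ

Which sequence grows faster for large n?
Comparing growth rates:
Growth-rate hierarchy: log n ≺ any polynomial ≺ any exponential cⁿ (c>1) ≺ n! ≺ nⁿ.
exponential base 4 dominates logarithmic asymptotically.

d(n) grows faster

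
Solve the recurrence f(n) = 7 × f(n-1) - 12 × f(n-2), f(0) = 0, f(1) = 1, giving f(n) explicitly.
Recurrence: f(n) = 7 × f(n-1) - 12 × f(n-2), initial: f(0) = 0, f(1) = 1.
Characteristic equation: r² - 7r + 12 = 0, which factors as (r - 4)(r - 3) = 0, so r = 4, 3. General solution f(n) = A·4ⁿ + B·3ⁿ. From f(0) = 0: A + B = 0. From f(1) = 1: 4A + 3B = 1. Solving gives A = 1, B = -1.

f(n) = 4ⁿ - 3ⁿ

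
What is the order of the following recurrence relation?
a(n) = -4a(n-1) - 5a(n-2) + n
The order is the largest lag k for which a(n-k) appears. Here the deepest term is a(n-2) (the n term is non-homogeneous and does not affect the order), so the order is 2.

Order 2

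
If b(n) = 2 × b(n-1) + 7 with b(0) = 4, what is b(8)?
Computing step by step:
b(0) = 4
b(1) = 2 × 4 + 7 = 15
b(2) = 2 × 15 + 7 = 37
b(3) = 2 × 37 + 7 = 81
b(4) = 2 × 81 + 7 = 169
b(5) = 2 × 169 + 7 = 345
b(6) = 2 × 345 + 7 = 697
b(7) = 2 × 697 + 7 = 1401
b(8) = 2 × 1401 + 7 = 2809

2809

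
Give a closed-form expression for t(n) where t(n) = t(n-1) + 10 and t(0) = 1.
Recurrence: t(n) = t(n-1) + 10, initial: t(0) = 1.
Each step adds 10, so t(n) = t(0) + 10n = 10n + 1.

t(n) = 10n + 1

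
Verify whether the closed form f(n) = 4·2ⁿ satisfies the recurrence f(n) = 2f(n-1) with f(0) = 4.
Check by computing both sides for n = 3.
From the recurrence with f(0) = 4:
  f(0) = 4, f(1) = 8, f(2) = 16, f(3) = 32
  so the recurrence gives f(3) = 32.
From the proposed closed form f(n) = 4·2ⁿ:
  f(3) = 32.
Both sides give 32 at n = 3, and the initial condition(s) match, so the closed form is consistent.

Yes, the closed form is correct.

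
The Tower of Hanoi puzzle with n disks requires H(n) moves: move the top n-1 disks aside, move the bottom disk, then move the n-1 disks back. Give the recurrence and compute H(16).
Moving n disks = move the top n-1 disks aside (H(n-1) moves) + move the largest disk (1 move) + move the n-1 disks back on top (H(n-1) moves), so H(n) = 2H(n-1) + 1, with H(1) = 1 (a single disk takes one move).
First terms: 1, 3, 7, 15, 31, 63, … — each is one less than a power of 2. Indeed H(n) + 1 = 2(H(n-1) + 1) with H(1) + 1 = 2, so H(n) + 1 = 2ⁿ and H(n) = 2ⁿ - 1.
Hence H(16) = 2^16 - 1 = 65536 - 1 = 65535.

H(n) = 2H(n-1) + 1, H(1) = 1; H(16) = 65535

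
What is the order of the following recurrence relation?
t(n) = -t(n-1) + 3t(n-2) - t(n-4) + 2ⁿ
The order is the largest lag k for which t(n-k) appears. Here the deepest term is t(n-4) (the 2ⁿ term is non-homogeneous and does not affect the order), so the order is 4.

Order 4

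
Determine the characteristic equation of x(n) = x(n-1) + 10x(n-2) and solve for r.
Substitute x(n) = rⁿ and divide through by rⁿ⁻²: r² - r - 10 = 0
Discriminant: 1² + 4·10 = 41, not a perfect square, so by the quadratic formula r = (1 ± √41)/2.
General solution: x(n) = A·r₁ⁿ + B·r₂ⁿ where r₁,r₂ = (1 ± √41)/2

Characteristic: r² - r - 10 = 0, Roots: r = (1 ± √41)/2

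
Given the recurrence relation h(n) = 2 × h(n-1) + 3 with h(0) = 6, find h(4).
Computing step by step:
h(0) = 6
h(1) = 2 × 6 + 3 = 15
h(2) = 2 × 15 + 3 = 33
h(3) = 2 × 33 + 3 = 69
h(4) = 2 × 69 + 3 = 141

141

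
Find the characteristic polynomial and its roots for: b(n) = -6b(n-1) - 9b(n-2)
Substitute b(n) = rⁿ and divide through by rⁿ⁻²: r² + 6r + 9 = 0
Factor: (r + 3)² = 0, so r = -3 (double root).
General solution: b(n) = (A + Bn)·(-3)ⁿ

Characteristic: r² + 6r + 9 = 0, Roots: r = -3 (double root)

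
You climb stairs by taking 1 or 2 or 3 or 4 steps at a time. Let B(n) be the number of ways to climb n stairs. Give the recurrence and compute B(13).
Condition on the size of the last step (1 to 4): before it there were n-1, …, n-4 stairs climbed, and these cases are disjoint, so B(n) = B(n-1) + B(n-2) + B(n-3) + B(n-4) (order-4 linear recurrence).
Initial conditions by direct count (compositions of i into parts ≤ 4): B(1) = 1; B(2) = 2; B(3) = 4; B(4) = 8.
Iterating the recurrence: B(5) = 15, B(6) = 29, B(7) = 56, B(8) = 108, B(9) = 208, B(10) = 401, B(11) = 773, B(12) = 1490, B(13) = 2872.

B(n) = B(n-1) + B(n-2) + B(n-3) + B(n-4), B(1) = 1, B(2) = 2, B(3) = 4, B(4) = 8; B(13) = 2872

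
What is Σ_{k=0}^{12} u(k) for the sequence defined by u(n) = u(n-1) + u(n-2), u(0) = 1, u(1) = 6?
Computing the sequence terms: 1, 6, 7, 13, 20, 33, 53, 86, 139, 225, 364, 589, 953
Adding these values together:

2489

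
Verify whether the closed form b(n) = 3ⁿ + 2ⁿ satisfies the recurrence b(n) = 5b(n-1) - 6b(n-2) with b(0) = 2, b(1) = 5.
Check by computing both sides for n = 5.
From the recurrence with b(0) = 2, b(1) = 5:
  b(0) = 2, b(1) = 5, b(2) = 13, b(3) = 35, b(4) = 97, b(5) = 275
  so the recurrence gives b(5) = 275.
From the proposed closed form b(n) = 3ⁿ + 2ⁿ:
  b(5) = 275.
Both sides give 275 at n = 5, and the initial condition(s) match, so the closed form is consistent.

Yes, the closed form is correct.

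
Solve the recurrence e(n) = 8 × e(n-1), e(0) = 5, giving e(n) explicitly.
Recurrence: e(n) = 8 × e(n-1), initial: e(0) = 5.
Each term is 8 times the previous, so this is geometric with ratio 8. After n steps: e(n) = e(0)·8ⁿ = 5·8ⁿ.

e(n) = 5·8ⁿ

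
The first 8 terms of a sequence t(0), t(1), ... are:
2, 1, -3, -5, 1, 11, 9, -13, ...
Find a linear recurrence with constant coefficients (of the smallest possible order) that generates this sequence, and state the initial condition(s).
Look for the lowest-order linear relation among consecutive terms.
Observation: t(n) - 1·t(n-1) - (-2)·t(n-2) = 0 holds for the shown terms, and no order-1 relation t(n) = α·t(n-1) + β fits.
Check at n=3: 1·-3 + (-2)·1 = -5. ✓

t(n) = t(n-1) - 2t(n-2), t(0) = 2, t(1) = 1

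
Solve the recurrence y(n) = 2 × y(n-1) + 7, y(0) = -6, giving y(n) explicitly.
Recurrence: y(n) = 2 × y(n-1) + 7, initial: y(0) = -6.
Try y(n) = A·2ⁿ + C. Substituting: A·2ⁿ + C = 2(A·2ⁿ⁻¹ + C) + 7 = A·2ⁿ + 2C + 7, so C = 2C + 7, giving C = -7. Then y(0) = A - 7 = -6 gives A = 1.

y(n) = 2ⁿ - 7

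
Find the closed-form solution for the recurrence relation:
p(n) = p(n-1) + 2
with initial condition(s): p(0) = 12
Recurrence: p(n) = p(n-1) + 2, initial: p(0) = 12.
Each step adds 2, so p(n) = p(0) + 2n = 2n + 12.

p(n) = 2n + 12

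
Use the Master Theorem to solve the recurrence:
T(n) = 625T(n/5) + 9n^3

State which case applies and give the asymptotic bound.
Master Theorem template: T(n) = a·T(n/b) + f(n).
Here: a=625, b=5, f(n)=9n^3
Compute log_b(a) = log_5(625) = 4.
f(n) = 9n^3 = O(n^(4-ε)) with ε = 1. Case 1: T(n) = Θ(n^log_b(a)) = Θ(n^4).

Case 1: T(n) = Θ(n^4)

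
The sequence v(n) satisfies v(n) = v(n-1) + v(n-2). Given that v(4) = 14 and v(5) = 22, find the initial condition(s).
Work backwards using v(k) = v(k+2) - v(k+1):
v(3) = v(5) - v(4) = 22 - 14 = 8
v(2) = v(4) - v(3) = 14 - 8 = 6
v(1) = v(3) - v(2) = 8 - 6 = 2
v(0) = v(2) - v(1) = 6 - 2 = 4

v(0) = 4, v(1) = 2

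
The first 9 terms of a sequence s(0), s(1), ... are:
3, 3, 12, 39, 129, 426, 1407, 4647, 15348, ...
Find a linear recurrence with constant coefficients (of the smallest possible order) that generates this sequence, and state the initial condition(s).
Look for the lowest-order linear relation among consecutive terms.
Observation: s(n) - 3·s(n-1) - (1)·s(n-2) = 0 holds for the shown terms, and no order-1 relation s(n) = α·s(n-1) + β fits.
Check at n=3: 3·12 + (1)·3 = 39. ✓

s(n) = 3s(n-1) + s(n-2), s(0) = 3, s(1) = 3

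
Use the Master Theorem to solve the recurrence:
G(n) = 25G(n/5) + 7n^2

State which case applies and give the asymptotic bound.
Master Theorem template: G(n) = a·G(n/b) + f(n).
Here: a=25, b=5, f(n)=7n^2
Compute log_b(a) = log_5(25) = 2.
f(n) = 7n^2 = Θ(n^2). Case 2: G(n) = Θ(n^2 log n).

Case 2: G(n) = Θ(n^2 log n)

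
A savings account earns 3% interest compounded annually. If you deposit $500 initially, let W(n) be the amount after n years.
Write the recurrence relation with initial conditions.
Each year the balance grows by 3%, i.e. is multiplied by 1 + 3/100 = 1.03, so W(n) = 1.03 × W(n-1). The initial deposit gives W(0) = 500.
Unrolling gives the closed form W(n) = 500 × (1.03)ⁿ.

W(n) = 1.03 × W(n-1), W(0) = 500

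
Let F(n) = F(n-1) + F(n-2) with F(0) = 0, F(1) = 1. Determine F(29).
Computing the sequence terms:
0, 1, 1, 2, 3, 5, 8, 13, 21, 34, 55, 89, 144, 233, 377, 610, 987, 1597, 2584, 4181, 6765, 10946, 17711, 28657, 46368, 75025, 121393, 196418, 317811, 514229

514229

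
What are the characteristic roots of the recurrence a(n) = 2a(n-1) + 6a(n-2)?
Substitute a(n) = rⁿ and divide through by rⁿ⁻²: r² - 2r - 6 = 0
Discriminant: 2² + 4·6 = 28, not a perfect square, so by the quadratic formula r = (2 ± √28)/2.
General solution: a(n) = A·r₁ⁿ + B·r₂ⁿ where r₁,r₂ = (2 ± √28)/2

Characteristic: r² - 2r - 6 = 0, Roots: r = (2 ± √28)/2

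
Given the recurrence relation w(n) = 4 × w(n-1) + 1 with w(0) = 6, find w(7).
Computing step by step:
w(0) = 6
w(1) = 4 × 6 + 1 = 25
w(2) = 4 × 25 + 1 = 101
w(3) = 4 × 101 + 1 = 405
w(4) = 4 × 405 + 1 = 1621
w(5) = 4 × 1621 + 1 = 6485
w(6) = 4 × 6485 + 1 = 25941
w(7) = 4 × 25941 + 1 = 103765

103765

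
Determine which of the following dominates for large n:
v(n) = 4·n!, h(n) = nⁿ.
Comparing growth rates:
Growth-rate hierarchy: log n ≺ any polynomial ≺ any exponential cⁿ (c>1) ≺ n! ≺ nⁿ.
super-exponential nⁿ dominates factorial asymptotically.

h(n) grows faster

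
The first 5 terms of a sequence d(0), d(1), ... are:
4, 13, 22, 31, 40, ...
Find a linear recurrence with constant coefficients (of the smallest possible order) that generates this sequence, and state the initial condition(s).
Look for the lowest-order linear relation among consecutive terms.
Observation: consecutive differences are constant (= 9).
Check at n=2: 1·13 + 9 = 22. ✓

d(n) = d(n-1) + 9, d(0) = 4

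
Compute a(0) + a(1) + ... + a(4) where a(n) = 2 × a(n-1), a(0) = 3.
Computing the sequence terms: 3, 6, 12, 24, 48
Adding these values together:

93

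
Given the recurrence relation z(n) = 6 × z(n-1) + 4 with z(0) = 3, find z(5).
Computing step by step:
z(0) = 3
z(1) = 6 × 3 + 4 = 22
z(2) = 6 × 22 + 4 = 136
z(3) = 6 × 136 + 4 = 820
z(4) = 6 × 820 + 4 = 4924
z(5) = 6 × 4924 + 4 = 29548

29548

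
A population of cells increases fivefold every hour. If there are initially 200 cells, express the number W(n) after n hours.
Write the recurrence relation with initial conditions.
Each hour multiplies the count by 5, so the count after n hours depends only on the count after n-1 hours: W(n) = 5 × W(n-1). The starting count gives W(0) = 200.
Unrolling n times gives the closed form W(n) = 200 × 5ⁿ.

W(n) = 5 × W(n-1), W(0) = 200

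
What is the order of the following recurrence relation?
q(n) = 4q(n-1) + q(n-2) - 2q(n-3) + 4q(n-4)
The order is the largest lag k for which q(n-k) appears. Here the deepest term is q(n-4), so the order is 4.

Order 4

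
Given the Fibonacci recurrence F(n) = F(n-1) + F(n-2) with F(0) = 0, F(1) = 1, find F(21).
Computing the sequence terms:
0, 1, 1, 2, 3, 5, 8, 13, 21, 34, 55, 89, 144, 233, 377, 610, 987, 1597, 2584, 4181, 6765, 10946

10946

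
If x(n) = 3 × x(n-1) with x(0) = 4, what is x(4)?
Computing step by step:
x(0) = 4
x(1) = 3 × 4 = 12
x(2) = 3 × 12 = 36
x(3) = 3 × 36 = 108
x(4) = 3 × 108 = 324

324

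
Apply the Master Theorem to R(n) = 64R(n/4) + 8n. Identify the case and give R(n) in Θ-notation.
Master Theorem template: R(n) = a·R(n/b) + f(n).
Here: a=64, b=4, f(n)=8n
Compute log_b(a) = log_4(64) = 3.
f(n) = 8n = O(n^(3-ε)) with ε = 2. Case 1: R(n) = Θ(n^log_b(a)) = Θ(n^3).

Case 1: R(n) = Θ(n^3)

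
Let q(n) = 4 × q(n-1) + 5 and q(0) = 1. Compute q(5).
Computing step by step:
q(0) = 1
q(1) = 4 × 1 + 5 = 9
q(2) = 4 × 9 + 5 = 41
q(3) = 4 × 41 + 5 = 169
q(4) = 4 × 169 + 5 = 681
q(5) = 4 × 681 + 5 = 2729

2729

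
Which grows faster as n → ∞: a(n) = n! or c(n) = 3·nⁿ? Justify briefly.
Comparing growth rates:
Growth-rate hierarchy: log n ≺ any polynomial ≺ any exponential cⁿ (c>1) ≺ n! ≺ nⁿ.
super-exponential nⁿ dominates factorial asymptotically.

c(n) grows faster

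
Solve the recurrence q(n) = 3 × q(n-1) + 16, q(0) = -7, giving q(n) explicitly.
Recurrence: q(n) = 3 × q(n-1) + 16, initial: q(0) = -7.
Try q(n) = A·3ⁿ + C. Substituting: A·3ⁿ + C = 3(A·3ⁿ⁻¹ + C) + 16 = A·3ⁿ + 3C + 16, so C = 3C + 16, giving C = -8. Then q(0) = A - 8 = -7 gives A = 1.

q(n) = 3ⁿ - 8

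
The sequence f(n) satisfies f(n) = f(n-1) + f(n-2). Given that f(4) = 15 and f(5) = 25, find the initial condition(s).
Work backwards using f(k) = f(k+2) - f(k+1):
f(3) = f(5) - f(4) = 25 - 15 = 10
f(2) = f(4) - f(3) = 15 - 10 = 5
f(1) = f(3) - f(2) = 10 - 5 = 5
f(0) = f(2) - f(1) = 5 - 5 = 0

f(0) = 0, f(1) = 5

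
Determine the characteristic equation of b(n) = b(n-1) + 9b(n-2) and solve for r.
Substitute b(n) = rⁿ and divide through by rⁿ⁻²: r² - r - 9 = 0
Discriminant: 1² + 4·9 = 37, not a perfect square, so by the quadratic formula r = (1 ± √37)/2.
General solution: b(n) = A·r₁ⁿ + B·r₂ⁿ where r₁,r₂ = (1 ± √37)/2

Characteristic: r² - r - 9 = 0, Roots: r = (1 ± √37)/2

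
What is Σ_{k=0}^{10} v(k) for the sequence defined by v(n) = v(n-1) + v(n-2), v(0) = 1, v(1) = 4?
Computing the sequence terms: 1, 4, 5, 9, 14, 23, 37, 60, 97, 157, 254
Adding these values together:

661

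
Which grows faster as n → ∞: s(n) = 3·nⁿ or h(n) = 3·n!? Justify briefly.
Comparing growth rates:
Growth-rate hierarchy: log n ≺ any polynomial ≺ any exponential cⁿ (c>1) ≺ n! ≺ nⁿ.
super-exponential nⁿ dominates factorial asymptotically.

s(n) grows faster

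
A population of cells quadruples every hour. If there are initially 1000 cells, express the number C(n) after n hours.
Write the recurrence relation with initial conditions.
Each hour multiplies the count by 4, so the count after n hours depends only on the count after n-1 hours: C(n) = 4 × C(n-1). The starting count gives C(0) = 1000.
Unrolling n times gives the closed form C(n) = 1000 × 4ⁿ.

C(n) = 4 × C(n-1), C(0) = 1000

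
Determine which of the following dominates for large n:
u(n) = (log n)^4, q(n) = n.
Comparing growth rates:
Growth-rate hierarchy: log n ≺ any polynomial ≺ any exponential cⁿ (c>1) ≺ n! ≺ nⁿ.
polynomial degree 1 dominates polylogarithmic (log n)^4 asymptotically.

q(n) grows faster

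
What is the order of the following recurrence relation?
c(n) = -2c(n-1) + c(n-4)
The order is the largest lag k for which c(n-k) appears. Here the deepest term is c(n-4), so the order is 4.

Order 4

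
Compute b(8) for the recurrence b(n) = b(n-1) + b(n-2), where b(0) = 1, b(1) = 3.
Computing the sequence terms:
1, 3, 4, 7, 11, 18, 29, 47, 76

76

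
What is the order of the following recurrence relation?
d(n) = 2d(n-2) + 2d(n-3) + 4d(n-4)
The order is the largest lag k for which d(n-k) appears. Here the deepest term is d(n-4), so the order is 4.

Order 4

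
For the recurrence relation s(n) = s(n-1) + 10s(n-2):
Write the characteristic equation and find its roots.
Substitute s(n) = rⁿ and divide through by rⁿ⁻²: r² - r - 10 = 0
Discriminant: 1² + 4·10 = 41, not a perfect square, so by the quadratic formula r = (1 ± √41)/2.
General solution: s(n) = A·r₁ⁿ + B·r₂ⁿ where r₁,r₂ = (1 ± √41)/2

Characteristic: r² - r - 10 = 0, Roots: r = (1 ± √41)/2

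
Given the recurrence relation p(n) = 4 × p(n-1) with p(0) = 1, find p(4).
Computing step by step:
p(0) = 1
p(1) = 4 × 1 = 4
p(2) = 4 × 4 = 16
p(3) = 4 × 16 = 64
p(4) = 4 × 64 = 256

256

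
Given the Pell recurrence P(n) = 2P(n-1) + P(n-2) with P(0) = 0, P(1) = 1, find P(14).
Computing the sequence terms:
0, 1, 2, 5, 12, 29, 70, 169, 408, 985, 2378, 5741, 13860, 33461, 80782

80782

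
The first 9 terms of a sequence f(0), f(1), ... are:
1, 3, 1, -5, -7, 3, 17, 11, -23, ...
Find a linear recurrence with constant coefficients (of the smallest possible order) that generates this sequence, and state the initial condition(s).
Look for the lowest-order linear relation among consecutive terms.
Observation: f(n) - 1·f(n-1) - (-2)·f(n-2) = 0 holds for the shown terms, and no order-1 relation f(n) = α·f(n-1) + β fits.
Check at n=3: 1·1 + (-2)·3 = -5. ✓

f(n) = f(n-1) - 2f(n-2), f(0) = 1, f(1) = 3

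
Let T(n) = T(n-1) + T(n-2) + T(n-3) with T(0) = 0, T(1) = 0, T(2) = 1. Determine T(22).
Computing the sequence terms:
0, 0, 1, 1, 2, 4, 7, 13, 24, 44, 81, 149, 274, 504, 927, 1705, 3136, 5768, 10609, 19513, 35890, 66012, 121415

121415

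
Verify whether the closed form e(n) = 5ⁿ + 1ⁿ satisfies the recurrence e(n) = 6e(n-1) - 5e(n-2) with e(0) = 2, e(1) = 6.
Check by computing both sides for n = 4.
From the recurrence with e(0) = 2, e(1) = 6:
  e(0) = 2, e(1) = 6, e(2) = 26, e(3) = 126, e(4) = 626
  so the recurrence gives e(4) = 626.
From the proposed closed form e(n) = 5ⁿ + 1ⁿ:
  e(4) = 626.
Both sides give 626 at n = 4, and the initial condition(s) match, so the closed form is consistent.

Yes, the closed form is correct.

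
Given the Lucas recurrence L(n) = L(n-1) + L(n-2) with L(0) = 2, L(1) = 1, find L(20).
Computing the sequence terms:
2, 1, 3, 4, 7, 11, 18, 29, 47, 76, 123, 199, 322, 521, 843, 1364, 2207, 3571, 5778, 9349, 15127

15127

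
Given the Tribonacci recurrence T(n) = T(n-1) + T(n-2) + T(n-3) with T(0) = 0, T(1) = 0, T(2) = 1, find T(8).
Computing the sequence terms:
0, 0, 1, 1, 2, 4, 7, 13, 24

24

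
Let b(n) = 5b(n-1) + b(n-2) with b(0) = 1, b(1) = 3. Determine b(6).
Computing the sequence terms:
1, 3, 16, 83, 431, 2238, 11621

11621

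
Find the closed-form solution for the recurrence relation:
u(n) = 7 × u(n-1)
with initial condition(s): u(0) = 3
Recurrence: u(n) = 7 × u(n-1), initial: u(0) = 3.
Each term is 7 times the previous, so this is geometric with ratio 7. After n steps: u(n) = u(0)·7ⁿ = 3·7ⁿ.

u(n) = 3·7ⁿ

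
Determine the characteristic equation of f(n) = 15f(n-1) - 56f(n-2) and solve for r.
Substitute f(n) = rⁿ and divide through by rⁿ⁻²: r² - 15r + 56 = 0
Factor: (r - 8)(r - 7) = 0, so r = 8, 7.
General solution: f(n) = A·8ⁿ + B·7ⁿ

Characteristic: r² - 15r + 56 = 0, Roots: r = 8, 7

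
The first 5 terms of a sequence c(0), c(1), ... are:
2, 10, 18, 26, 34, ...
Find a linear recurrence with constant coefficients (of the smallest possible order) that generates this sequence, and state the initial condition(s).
Look for the lowest-order linear relation among consecutive terms.
Observation: consecutive differences are constant (= 8).
Check at n=2: 1·10 + 8 = 18. ✓

c(n) = c(n-1) + 8, c(0) = 2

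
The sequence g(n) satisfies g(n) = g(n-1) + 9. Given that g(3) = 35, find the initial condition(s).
g(3) = g(0) + 3·9, so g(0) = 35 - 27 = 8.

g(0) = 8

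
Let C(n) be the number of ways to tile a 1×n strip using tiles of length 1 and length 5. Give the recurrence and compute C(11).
Condition on the last tile: it has length 1 (leaving a 1×(n-1) strip) or length 5 (leaving a 1×(n-5) strip), so C(n) = C(n-1) + C(n-5) (order-5 linear recurrence).
For 0 ≤ i < 5 only unit tiles fit, so C(i) = 1.
Iterating the recurrence: C(5) = 2, C(6) = 3, C(7) = 4, C(8) = 5, C(9) = 6, C(10) = 8, C(11) = 11.

C(n) = C(n-1) + C(n-5), with C(i) = 1 for 0 ≤ i < 5; C(11) = 11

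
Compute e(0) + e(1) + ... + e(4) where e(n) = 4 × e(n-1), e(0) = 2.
Computing the sequence terms: 2, 8, 32, 128, 512
Adding these values together:

682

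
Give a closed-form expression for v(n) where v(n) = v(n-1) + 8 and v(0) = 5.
Recurrence: v(n) = v(n-1) + 8, initial: v(0) = 5.
Each step adds 8, so v(n) = v(0) + 8n = 8n + 5.

v(n) = 8n + 5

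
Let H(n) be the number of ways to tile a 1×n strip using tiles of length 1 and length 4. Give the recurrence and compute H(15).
Condition on the last tile: it has length 1 (leaving a 1×(n-1) strip) or length 4 (leaving a 1×(n-4) strip), so H(n) = H(n-1) + H(n-4) (order-4 linear recurrence).
For 0 ≤ i < 4 only unit tiles fit, so H(i) = 1.
Iterating the recurrence: H(4) = 2, H(5) = 3, H(6) = 4, H(7) = 5, H(8) = 7, H(9) = 10, H(10) = 14, H(11) = 19, H(12) = 26, H(13) = 36, H(14) = 50, H(15) = 69.

H(n) = H(n-1) + H(n-4), with H(i) = 1 for 0 ≤ i < 4; H(15) = 69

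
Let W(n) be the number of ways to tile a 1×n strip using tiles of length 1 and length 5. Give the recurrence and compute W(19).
Condition on the last tile: it has length 1 (leaving a 1×(n-1) strip) or length 5 (leaving a 1×(n-5) strip), so W(n) = W(n-1) + W(n-5) (order-5 linear recurrence).
For 0 ≤ i < 5 only unit tiles fit, so W(i) = 1.
Iterating the recurrence: W(5) = 2, W(6) = 3, W(7) = 4, W(8) = 5, W(9) = 6, W(10) = 8, W(11) = 11, W(12) = 15, W(13) = 20, W(14) = 26, W(15) = 34, W(16) = 45, W(17) = 60, W(18) = 80, W(19) = 106.

W(n) = W(n-1) + W(n-5), with W(i) = 1 for 0 ≤ i < 5; W(19) = 106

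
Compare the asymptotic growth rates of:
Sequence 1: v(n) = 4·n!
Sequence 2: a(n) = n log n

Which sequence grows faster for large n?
Comparing growth rates:
Growth-rate hierarchy: log n ≺ any polynomial ≺ any exponential cⁿ (c>1) ≺ n! ≺ nⁿ.
factorial dominates polynomial degree 1 (with log factor) asymptotically.

v(n) grows faster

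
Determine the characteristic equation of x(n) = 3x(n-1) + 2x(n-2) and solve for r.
Substitute x(n) = rⁿ and divide through by rⁿ⁻²: r² - 3r - 2 = 0
Discriminant: 3² + 4·2 = 17, not a perfect square, so by the quadratic formula r = (3 ± √17)/2.
General solution: x(n) = A·r₁ⁿ + B·r₂ⁿ where r₁,r₂ = (3 ± √17)/2

Characteristic: r² - 3r - 2 = 0, Roots: r = (3 ± √17)/2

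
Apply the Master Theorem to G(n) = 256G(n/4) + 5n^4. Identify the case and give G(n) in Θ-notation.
Master Theorem template: G(n) = a·G(n/b) + f(n).
Here: a=256, b=4, f(n)=5n^4
Compute log_b(a) = log_4(256) = 4.
f(n) = 5n^4 = Θ(n^4). Case 2: G(n) = Θ(n^4 log n).

Case 2: G(n) = Θ(n^4 log n)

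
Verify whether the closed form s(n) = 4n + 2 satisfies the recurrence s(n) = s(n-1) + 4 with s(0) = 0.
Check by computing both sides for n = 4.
From the recurrence with s(0) = 0:
  s(0) = 0, s(1) = 4, s(2) = 8, s(3) = 12, s(4) = 16
  so the recurrence gives s(4) = 16.
From the proposed closed form s(n) = 4n + 2:
  s(4) = 18.
The recurrence gives 16 but the closed form gives 18, so the closed form does not satisfy the recurrence.

No, the closed form is incorrect.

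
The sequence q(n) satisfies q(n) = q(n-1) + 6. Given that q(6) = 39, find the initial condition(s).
q(6) = q(0) + 6·6, so q(0) = 39 - 36 = 3.

q(0) = 3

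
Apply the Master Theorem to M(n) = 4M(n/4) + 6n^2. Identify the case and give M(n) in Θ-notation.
Master Theorem template: M(n) = a·M(n/b) + f(n).
Here: a=4, b=4, f(n)=6n^2
Compute log_b(a) = log_4(4) = 1.
f(n) = 6n^2 = Ω(n^(1+ε)) with ε = 1, and the regularity condition holds (a·f(n/b) = (a/b^2)·f(n) with a/b^2 = 4^-1 < 1). Case 3: M(n) = Θ(f(n)) = Θ(n^2).

Case 3: M(n) = Θ(n^2)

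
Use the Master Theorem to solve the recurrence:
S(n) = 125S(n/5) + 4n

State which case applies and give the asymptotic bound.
Master Theorem template: S(n) = a·S(n/b) + f(n).
Here: a=125, b=5, f(n)=4n
Compute log_b(a) = log_5(125) = 3.
f(n) = 4n = O(n^(3-ε)) with ε = 2. Case 1: S(n) = Θ(n^log_b(a)) = Θ(n^3).

Case 1: S(n) = Θ(n^3)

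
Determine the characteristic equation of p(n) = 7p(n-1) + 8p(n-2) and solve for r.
Substitute p(n) = rⁿ and divide through by rⁿ⁻²: r² - 7r - 8 = 0
Factor: (r - 8)(r + 1) = 0, so r = 8, -1.
General solution: p(n) = A·8ⁿ + B·(-1)ⁿ

Characteristic: r² - 7r - 8 = 0, Roots: r = 8, -1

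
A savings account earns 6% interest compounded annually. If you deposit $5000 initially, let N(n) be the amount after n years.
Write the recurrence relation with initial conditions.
Each year the balance grows by 6%, i.e. is multiplied by 1 + 6/100 = 1.06, so N(n) = 1.06 × N(n-1). The initial deposit gives N(0) = 5000.
Unrolling gives the closed form N(n) = 5000 × (1.06)ⁿ.

N(n) = 1.06 × N(n-1), N(0) = 5000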